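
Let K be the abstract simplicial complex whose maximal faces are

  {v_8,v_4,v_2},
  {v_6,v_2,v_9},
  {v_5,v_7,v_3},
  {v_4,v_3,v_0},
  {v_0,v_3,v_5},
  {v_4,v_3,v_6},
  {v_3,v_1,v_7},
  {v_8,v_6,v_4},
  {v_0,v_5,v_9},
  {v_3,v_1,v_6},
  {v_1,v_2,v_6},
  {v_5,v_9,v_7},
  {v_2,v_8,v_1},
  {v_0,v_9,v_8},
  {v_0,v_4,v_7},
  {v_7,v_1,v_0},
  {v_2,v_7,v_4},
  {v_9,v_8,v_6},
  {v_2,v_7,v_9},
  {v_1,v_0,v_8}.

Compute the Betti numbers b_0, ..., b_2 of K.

Order the vertices as v_0 < v_1 < v_2 < v_3 < v_4 < v_5 < v_6 < v_7 < v_8 < v_9. Listing each simplex with vertices in this order, K has dimension 2 with simplices:

  0-simplices (10): [v_0], [v_1], [v_2], [v_3], [v_4], [v_5], [v_6], [v_7], [v_8], [v_9]
  1-simplices (30): (30 of them)
  2-simplices (20): (20 of them)

giving chain groups C_0 ≅ Z^10, C_1 ≅ Z^30, C_2 ≅ Z^20.

Boundary ∂_1: C_1 → C_0 maps an edge to its endpoints' difference, ∂[p,q] = q − p.
This gives a 10×30 integer matrix of rank 9; reducing to Smith normal form yields diagonal entries (1,1,1,1,1,1,1,1,1).

The boundary map ∂_2: C_2 → C_1 acts by ∂[p,q,r] = [q,r] − [p,r] + [p,q]. For instance
  ∂[v_1,v_3,v_7] = [v_3,v_7] − [v_1,v_7] + [v_1,v_3],
  ∂[v_3,v_4,v_6] = [v_4,v_6] − [v_3,v_6] + [v_3,v_4].
As a 30×20 matrix over Z this has rank 20, with invariant factors (1,1,1,1,1,1,1,1,1,1,1,1,1,1,1,1,1,1,1,2).

Reading off H_k = ker ∂_k / im ∂_{k+1}:

  H_0: rank C_0 − rank ∂_1 = 10 − 9 = 1, and the invariant factors of ∂_1 are all 1, so H_0 = Z.
  H_1: rank ker ∂_1 − rank ∂_2 = (30 − 9) − 20 = 1, and ∂_2 has invariant factor 2 > 1, so H_1 = Z × Z/2.
  H_2: rank ker ∂_2 − rank ∂_3 = (20 − 20) − 0 = 0, and there is no ∂_3, so H_2 = 0.

(K is a triangulation of the Klein bottle.)

Hence the Betti numbers are b_0 = 1, b_1 = 1, b_2 = 0.

b_0 = 1, b_1 = 1, b_2 = 0.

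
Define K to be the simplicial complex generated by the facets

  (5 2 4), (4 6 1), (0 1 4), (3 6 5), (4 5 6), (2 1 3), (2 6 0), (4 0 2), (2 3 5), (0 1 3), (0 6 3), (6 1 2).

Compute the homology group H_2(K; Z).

We work with the vertex ordering 0 < 1 < 2 < 3 < 4 < 5 < 6. The simplices of K, each written with vertices in increasing order, are:

  0-simplices (7): [0], [1], [2], [3], [4], [5], [6]
  1-simplices (18): [0,1], [0,2], [0,3], [0,4], [0,6], [1,2], [1,3], [1,4], [1,6], [2,3], [2,4], [2,5], [2,6], [3,5], [3,6], [4,5], [4,6], [5,6]
  2-simplices (12): [0,1,3], [0,1,4], [0,2,4], [0,2,6], [0,3,6], [1,2,3], [1,2,6], [1,4,6], [2,3,5], [2,4,5], [3,5,6], [4,5,6]

giving chain groups C_0 ≅ Z^7, C_1 ≅ Z^18, C_2 ≅ Z^12.

∂_1: C_1 → C_0 is given by ∂[p,q] = [q] − [p]. For instance
  ∂[2,4] = [4] − [2].
The 7×18 boundary matrix has rank 6 and Smith normal form diag(1,1,1,1,1,1).

Boundary ∂_2: C_2 → C_1 sends each 2-simplex [p,q,r] to [q,r] − [p,r] + [p,q]. For instance
  ∂[0,2,6] = [2,6] − [0,6] + [0,2],
  ∂[1,2,3] = [2,3] − [1,3] + [1,2].
This gives a 18×12 integer matrix of rank 12; reducing to Smith normal form yields diagonal entries (1,1,1,1,1,1,1,1,1,1,1,2).

Computing H_k = (kernel of ∂_k) / (image of ∂_{k+1}):

  H_2: rank ker ∂_2 − rank ∂_3 = (12 − 12) − 0 = 0, and there is no ∂_3, so H_2 ≅ 0.

H_2 ≅ 0.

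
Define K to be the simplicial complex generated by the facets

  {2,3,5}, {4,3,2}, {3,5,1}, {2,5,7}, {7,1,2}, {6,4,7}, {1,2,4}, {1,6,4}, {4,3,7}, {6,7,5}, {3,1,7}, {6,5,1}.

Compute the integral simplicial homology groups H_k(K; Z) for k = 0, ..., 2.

H_0 ≅ Z,  H_1 ≅ Z/2,  H_2 = 0.

Fix the vertex order 1 < 2 < 3 < 4 < 5 < 6 < 7 and write every simplex with vertices in increasing order. Then dim K = 2 and the simplices of K are:

  0-simplices (7): [1], [2], [3], [4], [5], [6], [7]
  1-simplices (18): [1,2], [1,3], [1,4], [1,5], [1,6], [1,7], [2,3], [2,4], [2,5], [2,7], [3,4], [3,5], [3,7], [4,6], [4,7], [5,6], [5,7], [6,7]
  2-simplices (12): [1,2,4], [1,2,7], [1,3,5], [1,3,7], [1,4,6], [1,5,6], [2,3,4], [2,3,5], [2,5,7], [3,4,7], [4,6,7], [5,6,7]

so the chain groups are C_0 ≅ Z^7, C_1 ≅ Z^18, C_2 ≅ Z^12.

The boundary map ∂_1: C_1 → C_0 is given by ∂[p,q] = [q] − [p]. For instance
  ∂[5,6] = [6] − [5].
The 7×18 boundary matrix has rank 6 and Smith normal form diag(1,1,1,1,1,1).

∂_2: C_2 → C_1 sends each 2-simplex [p,q,r] to [q,r] − [p,r] + [p,q]. For instance
  ∂[4,6,7] = [6,7] − [4,7] + [4,6],
  ∂[2,3,4] = [3,4] − [2,4] + [2,3].
The resulting 18×12 matrix has rank 12, and its Smith normal form has invariant factors (1,1,1,1,1,1,1,1,1,1,1,2).

Reading off H_k = ker ∂_k / im ∂_{k+1}:

  H_0: rank C_0 − rank ∂_1 = 7 − 6 = 1, and the invariant factors of ∂_1 are all 1, so H_0 ≅ Z.
  H_1: rank ker ∂_1 − rank ∂_2 = (18 − 6) − 12 = 0, and ∂_2 has invariant factor 2 > 1, so H_1 ≅ Z/2.
  H_2: rank ker ∂_2 − rank ∂_3 = (12 − 12) − 0 = 0, and there is no ∂_3, so H_2 ≅ 0.

As a check, the Euler characteristic is 7 − 18 + 12 = 1, which agrees with 1 − 0 + 0 = 1.
(K is a triangulation of the real projective plane RP^2.)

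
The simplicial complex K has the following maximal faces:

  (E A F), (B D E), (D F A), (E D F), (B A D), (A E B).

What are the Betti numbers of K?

Take the total order A < B < D < E < F on the vertex set. Then K (dimension 2) consists of the simplices:

  0-simplices (5): A, B, D, E, F
  1-simplices (9): AB, AD, AE, AF, BD, BE, DE, DF, EF
  2-simplices (6): ABD, ABE, ADF, AEF, BDE, DEF

Hence C_0 ≅ Z^5, C_1 ≅ Z^9, C_2 ≅ Z^6.

∂_1: C_1 → C_0 is given by ∂[p,q] = [q] − [p]. For instance
  ∂AB = B − A.
As a 5×9 matrix over Z this has rank 4, with invariant factors (1,1,1,1).

Boundary ∂_2: C_2 → C_1 sends each 2-simplex [p,q,r] to [q,r] − [p,r] + [p,q]. For instance
  ∂ABD = BD − AD + AB,
  ∂DEF = EF − DF + DE.
The 9×6 boundary matrix has rank 5 and Smith normal form diag(1,1,1,1,1).

Reading off H_k = ker ∂_k / im ∂_{k+1}:

  H_0: rank C_0 − rank ∂_1 = 5 − 4 = 1, and the invariant factors of ∂_1 are all 1, so H_0 ≅ Z.
  H_1: rank ker ∂_1 − rank ∂_2 = (9 − 4) − 5 = 0, and the invariant factors of ∂_2 are all 1, so H_1 ≅ 0.
  H_2: rank ker ∂_2 − rank ∂_3 = (6 − 5) − 0 = 1, and there is no ∂_3, so H_2 ≅ Z.

Hence the Betti numbers are b_0 = 1, b_1 = 0, b_2 = 1.

b_0 = 1, b_1 = 0, b_2 = 1.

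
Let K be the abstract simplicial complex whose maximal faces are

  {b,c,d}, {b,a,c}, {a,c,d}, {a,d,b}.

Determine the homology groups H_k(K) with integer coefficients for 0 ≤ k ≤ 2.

Fix the vertex order a < b < c < d and write every simplex with vertices in increasing order. Then dim K = 2 and the simplices of K are:

  0-simplices (4): a, b, c, d
  1-simplices (6): ab, ac, ad, bc, bd, cd
  2-simplices (4): abc, abd, acd, bcd

Hence C_0 ≅ Z^4, C_1 ≅ Z^6, C_2 ≅ Z^4.

Boundary ∂_1: C_1 → C_0 is given by ∂[p,q] = [q] − [p]. For instance
  ∂ab = b − a.
This gives a 4×6 integer matrix of rank 3; reducing to Smith normal form yields diagonal entries (1,1,1).

Boundary ∂_2: C_2 → C_1 sends each 2-simplex [p,q,r] to [q,r] − [p,r] + [p,q]. For instance
  ∂bcd = cd − bd + bc,
  ∂acd = cd − ad + ac.
As a 6×4 matrix over Z this has rank 3, with invariant factors (1,1,1).

Reading off H_k = ker ∂_k / im ∂_{k+1}:

  H_0: rank C_0 − rank ∂_1 = 4 − 3 = 1, and the invariant factors of ∂_1 are all 1, so H_0 = Z.
  H_1: rank ker ∂_1 − rank ∂_2 = (6 − 3) − 3 = 0, and the invariant factors of ∂_2 are all 1, so H_1 = 0.
  H_2: rank ker ∂_2 − rank ∂_3 = (4 − 3) − 0 = 1, and there is no ∂_3, so H_2 = Z.

As a check, the Euler characteristic is 4 − 6 + 4 = 2, which agrees with 1 − 0 + 1 = 2.
(K is a triangulation of the 2-sphere S^2.)

H_0 = Z,  H_1 = 0,  H_2 = Z.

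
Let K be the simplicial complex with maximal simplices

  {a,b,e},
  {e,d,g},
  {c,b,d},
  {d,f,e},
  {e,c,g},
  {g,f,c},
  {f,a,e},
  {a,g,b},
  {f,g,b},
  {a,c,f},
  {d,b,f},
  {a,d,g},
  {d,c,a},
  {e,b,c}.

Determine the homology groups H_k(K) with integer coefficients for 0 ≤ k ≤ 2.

We work with the vertex ordering a < b < c < d < e < f < g. The simplices of K, each written with vertices in increasing order, are:

  0-simplices (7): a, b, c, d, e, f, g
  1-simplices (21): ab, ac, ad, ae, af, ag, bc, bd, be, bf, bg, cd, ce, cf, cg, de, df, dg, ef, eg, fg
  2-simplices (14): abe, abg, acd, acf, adg, aef, bcd, bce, bdf, bfg, ceg, cfg, def, deg

Hence C_0 ≅ Z^7, C_1 ≅ Z^21, C_2 ≅ Z^14.

The boundary map ∂_1: C_1 → C_0 sends each edge [p,q] (with p < q) to q − p.
The resulting 7×21 matrix has rank 6, and its Smith normal form has invariant factors (1,1,1,1,1,1).

∂_2: C_2 → C_1 acts by ∂[p,q,r] = [q,r] − [p,r] + [p,q]. For instance
  ∂acd = cd − ad + ac,
  ∂cfg = fg − cg + cf.
This gives a 21×14 integer matrix of rank 13; reducing to Smith normal form yields diagonal entries (1,1,1,1,1,1,1,1,1,1,1,1,1).

From H_k ≅ ker(∂_k) / im(∂_{k+1}) we obtain:

  H_0: rank C_0 − rank ∂_1 = 7 − 6 = 1, and the invariant factors of ∂_1 are all 1, so H_0 = Z.
  H_1: rank ker ∂_1 − rank ∂_2 = (21 − 6) − 13 = 2, and the invariant factors of ∂_2 are all 1, so H_1 = Z^2.
  H_2: rank ker ∂_2 − rank ∂_3 = (14 − 13) − 0 = 1, and there is no ∂_3, so H_2 = Z.

As a check, the Euler characteristic is 7 − 21 + 14 = 0, which agrees with 1 − 2 + 1 = 0.
(K is a triangulation of the torus T^2.)

H_0 ≅ Z,  H_1 ≅ Z^2,  H_2 ≅ Z.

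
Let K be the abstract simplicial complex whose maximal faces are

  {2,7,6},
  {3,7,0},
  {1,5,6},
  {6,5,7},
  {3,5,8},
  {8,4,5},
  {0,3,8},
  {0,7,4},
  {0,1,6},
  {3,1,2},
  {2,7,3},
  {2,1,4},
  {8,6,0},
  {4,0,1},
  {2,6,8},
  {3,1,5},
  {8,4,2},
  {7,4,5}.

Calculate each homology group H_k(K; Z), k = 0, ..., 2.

H_0 = Z,  H_1 = Z^2,  H_2 = Z.

Order the vertices as 0 < 1 < 2 < 3 < 4 < 5 < 6 < 7 < 8. Listing each simplex with vertices in this order, K has dimension 2 with simplices:

  0-simplices (9): [0], [1], [2], [3], [4], [5], [6], [7], [8]
  1-simplices (27): (27 of them)
  2-simplices (18): [0,1,4], [0,1,6], [0,3,7], [0,3,8], [0,4,7], [0,6,8], [1,2,3], [1,2,4], [1,3,5], [1,5,6], [2,3,7], [2,4,8], [2,6,7], [2,6,8], [3,5,8], [4,5,7], [4,5,8], [5,6,7]

Hence C_0 ≅ Z^9, C_1 ≅ Z^27, C_2 ≅ Z^18.

The boundary map ∂_1: C_1 → C_0 is given by ∂[p,q] = [q] − [p]. For instance
  ∂[5,6] = [6] − [5].
This gives a 9×27 integer matrix of rank 8; reducing to Smith normal form yields diagonal entries (1,1,1,1,1,1,1,1).

Boundary ∂_2: C_2 → C_1 sends each 2-simplex [p,q,r] to [q,r] − [p,r] + [p,q]. For instance
  ∂[0,4,7] = [4,7] − [0,7] + [0,4],
  ∂[2,6,7] = [6,7] − [2,7] + [2,6].
The resulting 27×18 matrix has rank 17, and its Smith normal form has invariant factors (1,1,1,1,1,1,1,1,1,1,1,1,1,1,1,1,1).

Reading off H_k = ker ∂_k / im ∂_{k+1}:

  H_0: rank C_0 − rank ∂_1 = 9 − 8 = 1, and the invariant factors of ∂_1 are all 1, so H_0 ≅ Z.
  H_1: rank ker ∂_1 − rank ∂_2 = (27 − 8) − 17 = 2, and the invariant factors of ∂_2 are all 1, so H_1 ≅ Z^2.
  H_2: rank ker ∂_2 − rank ∂_3 = (18 − 17) − 0 = 1, and there is no ∂_3, so H_2 ≅ Z.

As a check, the Euler characteristic is 9 − 27 + 18 = 0, which agrees with 1 − 2 + 1 = 0.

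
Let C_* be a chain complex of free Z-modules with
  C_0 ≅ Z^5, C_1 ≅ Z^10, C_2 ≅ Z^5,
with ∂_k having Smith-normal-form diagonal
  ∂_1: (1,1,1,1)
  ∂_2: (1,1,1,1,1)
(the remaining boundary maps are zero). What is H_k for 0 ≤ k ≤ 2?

H_0 = Z,  H_1 = Z,  H_2 = 0.

H_0: b_0 = 5 − 0 − 4 = 1; torsion from ∂_1 factors > 1: none. So H_0 = Z.
H_1: b_1 = 10 − 4 − 5 = 1; torsion from ∂_2 factors > 1: none. So H_1 = Z.
H_2: b_2 = 5 − 5 − 0 = 0; torsion from ∂_3 factors > 1: none. So H_2 = 0.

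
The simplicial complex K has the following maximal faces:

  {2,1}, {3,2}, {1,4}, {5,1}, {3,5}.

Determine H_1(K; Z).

H_1 = Z.

Order the vertices as 1 < 2 < 3 < 4 < 5. Listing each simplex with vertices in this order, K has dimension 1 with simplices:

  0-simplices (5): [1], [2], [3], [4], [5]
  1-simplices (5): [1,2], [1,4], [1,5], [2,3], [3,5]

Hence C_0 ≅ Z^5, C_1 ≅ Z^5.

Boundary ∂_1: C_1 → C_0 maps an edge to its endpoints' difference, ∂[p,q] = q − p.
The 5×5 boundary matrix has rank 4 and Smith normal form diag(1,1,1,1).

From H_k ≅ ker(∂_k) / im(∂_{k+1}) we obtain:

  H_1: rank ker ∂_1 − rank ∂_2 = (5 − 4) − 0 = 1, and there is no ∂_2, so H_1 = Z.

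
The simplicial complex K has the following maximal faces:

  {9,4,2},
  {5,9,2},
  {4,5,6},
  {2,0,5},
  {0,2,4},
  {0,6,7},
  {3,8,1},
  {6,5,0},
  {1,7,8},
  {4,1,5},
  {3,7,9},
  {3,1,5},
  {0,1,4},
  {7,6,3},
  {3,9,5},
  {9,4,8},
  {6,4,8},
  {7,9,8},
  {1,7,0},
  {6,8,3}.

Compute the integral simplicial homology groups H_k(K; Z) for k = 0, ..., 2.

H_0 ≅ Z,  H_1 ≅ Z ⊕ Z_2,  H_2 = 0.

Order the vertices as 0 < 1 < 2 < 3 < 4 < 5 < 6 < 7 < 8 < 9. Listing each simplex with vertices in this order, K has dimension 2 with simplices:

  0-simplices (10): [0], [1], [2], [3], [4], [5], [6], [7], [8], [9]
  1-simplices (30): (30 of them)
  2-simplices (20): (20 of them)

giving chain groups C_0 ≅ Z^10, C_1 ≅ Z^30, C_2 ≅ Z^20.

Boundary ∂_1: C_1 → C_0 sends each edge [p,q] (with p < q) to q − p. For instance
  ∂[7,9] = [9] − [7].
The 10×30 boundary matrix has rank 9 and Smith normal form diag(1,1,1,1,1,1,1,1,1).

Boundary ∂_2: C_2 → C_1 sends each 2-simplex [p,q,r] to [q,r] − [p,r] + [p,q]. For instance
  ∂[2,5,9] = [5,9] − [2,9] + [2,5],
  ∂[3,7,9] = [7,9] − [3,9] + [3,7].
The resulting 30×20 matrix has rank 20, and its Smith normal form has invariant factors (1,1,1,1,1,1,1,1,1,1,1,1,1,1,1,1,1,1,1,2).

Now H_k = ker ∂_k / im ∂_{k+1}, so:

  H_0: rank C_0 − rank ∂_1 = 10 − 9 = 1, and the invariant factors of ∂_1 are all 1, so H_0 = Z.
  H_1: rank ker ∂_1 − rank ∂_2 = (30 − 9) − 20 = 1, and ∂_2 has invariant factor 2 > 1, so H_1 = Z ⊕ Z_2.
  H_2: rank ker ∂_2 − rank ∂_3 = (20 − 20) − 0 = 0, and there is no ∂_3, so H_2 = 0.

(K is a triangulation of the Klein bottle.)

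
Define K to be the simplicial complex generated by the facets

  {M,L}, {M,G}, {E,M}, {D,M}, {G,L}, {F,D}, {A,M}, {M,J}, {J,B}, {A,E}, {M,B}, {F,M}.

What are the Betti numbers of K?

b_0 = 1, b_1 = 4.

We work with the vertex ordering A < B < D < E < F < G < J < L < M. The simplices of K, each written with vertices in increasing order, are:

  0-simplices (9): A, B, D, E, F, G, J, L, M
  1-simplices (12): AE, AM, BJ, BM, DF, DM, EM, FM, GL, GM, JM, LM

giving chain groups C_0 ≅ Z^9, C_1 ≅ Z^12.

The boundary map ∂_1: C_1 → C_0 is given by ∂[p,q] = [q] − [p]. For instance
  ∂LM = M − L.
The 9×12 boundary matrix has rank 8 and Smith normal form diag(1,1,1,1,1,1,1,1).

Now H_k = ker ∂_k / im ∂_{k+1}, so:

  H_0: rank C_0 − rank ∂_1 = 9 − 8 = 1, and the invariant factors of ∂_1 are all 1, so H_0 ≅ Z.
  H_1: rank ker ∂_1 − rank ∂_2 = (12 − 8) − 0 = 4, and there is no ∂_2, so H_1 ≅ Z^4.

(K is a triangulation of a wedge of 4 circles.)

Hence the Betti numbers are b_0 = 1, b_1 = 4.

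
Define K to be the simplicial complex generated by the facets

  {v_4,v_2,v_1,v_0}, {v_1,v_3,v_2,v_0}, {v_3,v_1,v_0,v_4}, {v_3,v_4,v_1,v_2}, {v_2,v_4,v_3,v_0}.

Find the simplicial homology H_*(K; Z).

Take the total order v_0 < v_1 < v_2 < v_3 < v_4 on the vertex set. Then K (dimension 3) consists of the simplices:

  0-simplices (5): [v_0], [v_1], [v_2], [v_3], [v_4]
  1-simplices (10): [v_0,v_1], [v_0,v_2], [v_0,v_3], [v_0,v_4], [v_1,v_2], [v_1,v_3], [v_1,v_4], [v_2,v_3], [v_2,v_4], [v_3,v_4]
  2-simplices (10): [v_0,v_1,v_2], [v_0,v_1,v_3], [v_0,v_1,v_4], [v_0,v_2,v_3], [v_0,v_2,v_4], [v_0,v_3,v_4], [v_1,v_2,v_3], [v_1,v_2,v_4], [v_1,v_3,v_4], [v_2,v_3,v_4]
  3-simplices (5): [v_0,v_1,v_2,v_3], [v_0,v_1,v_2,v_4], [v_0,v_1,v_3,v_4], [v_0,v_2,v_3,v_4], [v_1,v_2,v_3,v_4]

giving chain groups C_0 ≅ Z^5, C_1 ≅ Z^10, C_2 ≅ Z^10, C_3 ≅ Z^5.

Boundary ∂_1: C_1 → C_0 is given by ∂[p,q] = [q] − [p]. For instance
  ∂[v_1,v_3] = [v_3] − [v_1].
This gives a 5×10 integer matrix of rank 4; reducing to Smith normal form yields diagonal entries (1,1,1,1).

Boundary ∂_2: C_2 → C_1 acts by ∂[p,q,r] = [q,r] − [p,r] + [p,q]. For instance
  ∂[v_0,v_2,v_3] = [v_2,v_3] − [v_0,v_3] + [v_0,v_2],
  ∂[v_0,v_1,v_4] = [v_1,v_4] − [v_0,v_4] + [v_0,v_1].
The resulting 10×10 matrix has rank 6, and its Smith normal form has invariant factors (1,1,1,1,1,1).

∂_3: C_3 → C_2 sends each 3-simplex σ to the alternating sum Σ_i (−1)^i (σ with its i-th vertex removed). For instance
  ∂[v_0,v_1,v_2,v_3] = [v_1,v_2,v_3] − [v_0,v_2,v_3] + [v_0,v_1,v_3] − [v_0,v_1,v_2],
  ∂[v_0,v_1,v_3,v_4] = [v_1,v_3,v_4] − [v_0,v_3,v_4] + [v_0,v_1,v_4] − [v_0,v_1,v_3].
The 10×5 boundary matrix has rank 4 and Smith normal form diag(1,1,1,1).

Reading off H_k = ker ∂_k / im ∂_{k+1}:

  H_0: rank C_0 − rank ∂_1 = 5 − 4 = 1, and the invariant factors of ∂_1 are all 1, so H_0 = Z.
  H_1: rank ker ∂_1 − rank ∂_2 = (10 − 4) − 6 = 0, and the invariant factors of ∂_2 are all 1, so H_1 = 0.
  H_2: rank ker ∂_2 − rank ∂_3 = (10 − 6) − 4 = 0, and the invariant factors of ∂_3 are all 1, so H_2 = 0.
  H_3: rank ker ∂_3 − rank ∂_4 = (5 − 4) − 0 = 1, and there is no ∂_4, so H_3 = Z.

H_0 = Z,  H_1 = 0,  H_2 = 0,  H_3 = Z.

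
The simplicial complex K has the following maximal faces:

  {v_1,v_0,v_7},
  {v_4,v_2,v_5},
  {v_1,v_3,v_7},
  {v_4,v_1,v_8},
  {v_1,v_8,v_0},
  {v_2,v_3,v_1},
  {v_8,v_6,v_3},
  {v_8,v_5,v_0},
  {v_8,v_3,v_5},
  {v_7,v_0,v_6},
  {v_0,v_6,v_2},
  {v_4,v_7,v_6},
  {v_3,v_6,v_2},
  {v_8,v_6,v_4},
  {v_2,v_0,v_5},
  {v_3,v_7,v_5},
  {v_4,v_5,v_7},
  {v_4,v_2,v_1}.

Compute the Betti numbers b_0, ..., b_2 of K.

b_0 = 1, b_1 = 2, b_2 = 1.

Take the total order v_0 < v_1 < v_2 < v_3 < v_4 < v_5 < v_6 < v_7 < v_8 on the vertex set. Then K (dimension 2) consists of the simplices:

  0-simplices (9): [v_0], [v_1], [v_2], [v_3], [v_4], [v_5], [v_6], [v_7], [v_8]
  1-simplices (27): (27 of them)
  2-simplices (18): (18 of them)

giving chain groups C_0 ≅ Z^9, C_1 ≅ Z^27, C_2 ≅ Z^18.

∂_1: C_1 → C_0 is given by ∂[p,q] = [q] − [p]. For instance
  ∂[v_4,v_8] = [v_8] − [v_4].
The 9×27 boundary matrix has rank 8 and Smith normal form diag(1,1,1,1,1,1,1,1).

The boundary map ∂_2: C_2 → C_1 sends each 2-simplex [p,q,r] to [q,r] − [p,r] + [p,q]. For instance
  ∂[v_4,v_5,v_7] = [v_5,v_7] − [v_4,v_7] + [v_4,v_5],
  ∂[v_2,v_3,v_6] = [v_3,v_6] − [v_2,v_6] + [v_2,v_3].
The 27×18 boundary matrix has rank 17 and Smith normal form diag(1,1,1,1,1,1,1,1,1,1,1,1,1,1,1,1,1).

Now H_k = ker ∂_k / im ∂_{k+1}, so:

  H_0: rank C_0 − rank ∂_1 = 9 − 8 = 1, and the invariant factors of ∂_1 are all 1, so H_0 ≅ Z.
  H_1: rank ker ∂_1 − rank ∂_2 = (27 − 8) − 17 = 2, and the invariant factors of ∂_2 are all 1, so H_1 ≅ Z^2.
  H_2: rank ker ∂_2 − rank ∂_3 = (18 − 17) − 0 = 1, and there is no ∂_3, so H_2 ≅ Z.

Hence the Betti numbers are b_0 = 1, b_1 = 2, b_2 = 1.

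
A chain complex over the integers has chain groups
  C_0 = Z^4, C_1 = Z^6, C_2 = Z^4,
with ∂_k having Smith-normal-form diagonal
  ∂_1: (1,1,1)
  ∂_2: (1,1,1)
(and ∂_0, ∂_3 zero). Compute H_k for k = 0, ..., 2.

H_0 = Z,  H_1 = 0,  H_2 = Z.

H_0: b_0 = 4 − 0 − 3 = 1; torsion from ∂_1 factors > 1: none. So H_0 = Z.
H_1: b_1 = 6 − 3 − 3 = 0; torsion from ∂_2 factors > 1: none. So H_1 = 0.
H_2: b_2 = 4 − 3 − 0 = 1; torsion from ∂_3 factors > 1: none. So H_2 = Z.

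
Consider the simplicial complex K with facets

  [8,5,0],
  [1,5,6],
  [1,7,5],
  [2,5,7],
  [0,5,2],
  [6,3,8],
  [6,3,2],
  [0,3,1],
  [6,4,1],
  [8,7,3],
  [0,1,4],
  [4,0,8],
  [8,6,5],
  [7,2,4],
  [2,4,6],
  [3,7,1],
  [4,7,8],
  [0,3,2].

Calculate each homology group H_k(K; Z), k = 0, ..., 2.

H_0 = Z,  H_1 = Z^2,  H_2 = Z.

Fix the vertex order 0 < 1 < 2 < 3 < 4 < 5 < 6 < 7 < 8 and write every simplex with vertices in increasing order. Then dim K = 2 and the simplices of K are:

  0-simplices (9): [0], [1], [2], [3], [4], [5], [6], [7], [8]
  1-simplices (27): (27 of them)
  2-simplices (18): [0,1,3], [0,1,4], [0,2,3], [0,2,5], [0,4,8], [0,5,8], [1,3,7], [1,4,6], [1,5,6], [1,5,7], [2,3,6], [2,4,6], [2,4,7], [2,5,7], [3,6,8], [3,7,8], [4,7,8], [5,6,8]

Hence C_0 ≅ Z^9, C_1 ≅ Z^27, C_2 ≅ Z^18.

The boundary map ∂_1: C_1 → C_0 maps an edge to its endpoints' difference, ∂[p,q] = q − p. For instance
  ∂[0,1] = [1] − [0].
As a 9×27 matrix over Z this has rank 8, with invariant factors (1,1,1,1,1,1,1,1).

Boundary ∂_2: C_2 → C_1 maps a triangle to the signed sum of its edges. For instance
  ∂[4,7,8] = [7,8] − [4,8] + [4,7],
  ∂[2,4,7] = [4,7] − [2,7] + [2,4].
This gives a 27×18 integer matrix of rank 17; reducing to Smith normal form yields diagonal entries (1,1,1,1,1,1,1,1,1,1,1,1,1,1,1,1,1).

Reading off H_k = ker ∂_k / im ∂_{k+1}:

  H_0: rank C_0 − rank ∂_1 = 9 − 8 = 1, and the invariant factors of ∂_1 are all 1, so H_0 = Z.
  H_1: rank ker ∂_1 − rank ∂_2 = (27 − 8) − 17 = 2, and the invariant factors of ∂_2 are all 1, so H_1 = Z^2.
  H_2: rank ker ∂_2 − rank ∂_3 = (18 − 17) − 0 = 1, and there is no ∂_3, so H_2 = Z.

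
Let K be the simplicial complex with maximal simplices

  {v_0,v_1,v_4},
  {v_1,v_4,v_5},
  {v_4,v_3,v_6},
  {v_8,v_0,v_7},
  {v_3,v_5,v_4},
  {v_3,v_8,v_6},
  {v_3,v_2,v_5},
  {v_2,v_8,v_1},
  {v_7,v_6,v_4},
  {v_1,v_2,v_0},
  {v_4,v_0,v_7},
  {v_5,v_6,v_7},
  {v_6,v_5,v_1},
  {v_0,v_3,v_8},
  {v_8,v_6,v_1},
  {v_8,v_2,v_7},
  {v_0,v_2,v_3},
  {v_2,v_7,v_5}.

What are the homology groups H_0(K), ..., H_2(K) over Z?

We work with the vertex ordering v_0 < v_1 < v_2 < v_3 < v_4 < v_5 < v_6 < v_7 < v_8. The simplices of K, each written with vertices in increasing order, are:

  0-simplices (9): [v_0], [v_1], [v_2], [v_3], [v_4], [v_5], [v_6], [v_7], [v_8]
  1-simplices (27): (27 of them)
  2-simplices (18): (18 of them)

Hence C_0 ≅ Z^9, C_1 ≅ Z^27, C_2 ≅ Z^18.

Boundary ∂_1: C_1 → C_0 maps an edge to its endpoints' difference, ∂[p,q] = q − p. For instance
  ∂[v_3,v_4] = [v_4] − [v_3].
The 9×27 boundary matrix has rank 8 and Smith normal form diag(1,1,1,1,1,1,1,1).

∂_2: C_2 → C_1 maps a triangle to the signed sum of its edges. For instance
  ∂[v_2,v_5,v_7] = [v_5,v_7] − [v_2,v_7] + [v_2,v_5],
  ∂[v_2,v_3,v_5] = [v_3,v_5] − [v_2,v_5] + [v_2,v_3].
The resulting 27×18 matrix has rank 18, and its Smith normal form has invariant factors (1,1,1,1,1,1,1,1,1,1,1,1,1,1,1,1,1,2).

Computing H_k = (kernel of ∂_k) / (image of ∂_{k+1}):

  H_0: rank C_0 − rank ∂_1 = 9 − 8 = 1, and the invariant factors of ∂_1 are all 1, so H_0 = Z.
  H_1: rank ker ∂_1 − rank ∂_2 = (27 − 8) − 18 = 1, and ∂_2 has invariant factor 2 > 1, so H_1 = Z ⊕ Z/2Z.
  H_2: rank ker ∂_2 − rank ∂_3 = (18 − 18) − 0 = 0, and there is no ∂_3, so H_2 = 0.

H_0 ≅ Z,  H_1 ≅ Z ⊕ Z/2Z,  H_2 = 0.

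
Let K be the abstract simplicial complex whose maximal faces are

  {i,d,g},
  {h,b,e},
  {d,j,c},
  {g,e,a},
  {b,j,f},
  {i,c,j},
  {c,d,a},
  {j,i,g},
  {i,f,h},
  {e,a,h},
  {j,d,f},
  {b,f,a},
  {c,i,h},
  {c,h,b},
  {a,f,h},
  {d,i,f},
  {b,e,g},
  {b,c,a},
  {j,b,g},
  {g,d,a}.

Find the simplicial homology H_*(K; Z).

H_0 ≅ Z,  H_1 ≅ Z ⊕ Z/2Z,  H_2 = 0.

K has 10 vertices, 30 edges, 20 triangles.
rank ∂_0 = 0, rank ∂_1 = 9 ⇒ b_0 = 10 − 0 − 9 = 1; all invariant factors of ∂_1 are 1 so no torsion. So H_0 ≅ Z.
rank ∂_1 = 9, rank ∂_2 = 20 ⇒ b_1 = 30 − 9 − 20 = 1; ∂_2 has invariant factor(s) [2] giving torsion. So H_1 ≅ Z ⊕ Z/2Z.
rank ∂_2 = 20, rank ∂_3 = 0 ⇒ b_2 = 20 − 20 − 0 = 0. So H_2 ≅ 0.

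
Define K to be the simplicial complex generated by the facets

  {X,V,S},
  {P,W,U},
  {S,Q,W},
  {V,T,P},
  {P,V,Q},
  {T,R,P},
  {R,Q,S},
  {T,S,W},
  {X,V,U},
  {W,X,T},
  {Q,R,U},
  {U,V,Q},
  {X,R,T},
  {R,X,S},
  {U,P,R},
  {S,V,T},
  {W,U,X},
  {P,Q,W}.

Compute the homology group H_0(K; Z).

H_0 ≅ Z.

We work with the vertex ordering P < Q < R < S < T < U < V < W < X. The simplices of K, each written with vertices in increasing order, are:

  0-simplices (9): P, Q, R, S, T, U, V, W, X
  1-simplices (27): PQ, PR, PT, PU, PV, PW, QR, QS, QU, QV, QW, RS, RT, RU, RX, ST, SV, SW, SX, TV, TW, TX, UV, UW, UX, VX, WX
  2-simplices (18): PQV, PQW, PRT, PRU, PTV, PUW, QRS, QRU, QSW, QUV, RSX, RTX, STV, STW, SVX, TWX, UVX, UWX

giving chain groups C_0 ≅ Z^9, C_1 ≅ Z^27, C_2 ≅ Z^18.

Boundary ∂_1: C_1 → C_0 maps an edge to its endpoints' difference, ∂[p,q] = q − p.
As a 9×27 matrix over Z this has rank 8, with invariant factors (1,1,1,1,1,1,1,1).

∂_2: C_2 → C_1 maps a triangle to the signed sum of its edges. For instance
  ∂QRU = RU − QU + QR,
  ∂UVX = VX − UX + UV.
As a 27×18 matrix over Z this has rank 18, with invariant factors (1,1,1,1,1,1,1,1,1,1,1,1,1,1,1,1,1,2).

Now H_k = ker ∂_k / im ∂_{k+1}, so:

  H_0: rank C_0 − rank ∂_1 = 9 − 8 = 1, and the invariant factors of ∂_1 are all 1, so H_0 ≅ Z.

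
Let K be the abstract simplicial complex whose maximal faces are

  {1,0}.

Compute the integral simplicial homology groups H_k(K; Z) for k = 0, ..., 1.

Fix the vertex order 0 < 1 and write every simplex with vertices in increasing order. Then dim K = 1 and the simplices of K are:

  0-simplices (2): [0], [1]
  1-simplices (1): [0,1]

so the chain groups are C_0 ≅ Z^2, C_1 ≅ Z^1.

Boundary ∂_1: C_1 → C_0 maps an edge to its endpoints' difference, ∂[p,q] = q − p. For instance
  ∂[0,1] = [1] − [0].
As a 2×1 matrix over Z this has rank 1, with invariant factors (1).

Reading off H_k = ker ∂_k / im ∂_{k+1}:

  H_0: rank C_0 − rank ∂_1 = 2 − 1 = 1, and the invariant factors of ∂_1 are all 1, so H_0 ≅ Z.
  H_1: rank ker ∂_1 − rank ∂_2 = (1 − 1) − 0 = 0, and there is no ∂_2, so H_1 ≅ 0.

H_0 ≅ Z,  H_1 = 0.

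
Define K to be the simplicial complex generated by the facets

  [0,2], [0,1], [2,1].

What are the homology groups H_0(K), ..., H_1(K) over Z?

We work with the vertex ordering 0 < 1 < 2. The simplices of K, each written with vertices in increasing order, are:

  0-simplices (3): [0], [1], [2]
  1-simplices (3): [0,1], [0,2], [1,2]

giving chain groups C_0 ≅ Z^3, C_1 ≅ Z^3.

∂_1: C_1 → C_0 sends each edge [p,q] (with p < q) to q − p. For instance
  ∂[1,2] = [2] − [1].
As a 3×3 matrix over Z this has rank 2, with invariant factors (1,1).

Now H_k = ker ∂_k / im ∂_{k+1}, so:

  H_0: rank C_0 − rank ∂_1 = 3 − 2 = 1, and the invariant factors of ∂_1 are all 1, so H_0 ≅ Z.
  H_1: rank ker ∂_1 − rank ∂_2 = (3 − 2) − 0 = 1, and there is no ∂_2, so H_1 ≅ Z.

H_0 ≅ Z,  H_1 ≅ Z.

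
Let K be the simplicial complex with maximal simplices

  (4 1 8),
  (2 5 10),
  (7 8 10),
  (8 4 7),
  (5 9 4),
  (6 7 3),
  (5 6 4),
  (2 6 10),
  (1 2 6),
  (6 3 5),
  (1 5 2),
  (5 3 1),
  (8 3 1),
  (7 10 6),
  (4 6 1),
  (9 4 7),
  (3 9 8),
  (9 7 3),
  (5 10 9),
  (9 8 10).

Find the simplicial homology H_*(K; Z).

We work with the vertex ordering 1 < 2 < 3 < 4 < 5 < 6 < 7 < 8 < 9 < 10. The simplices of K, each written with vertices in increasing order, are:

  0-simplices (10): [1], [2], [3], [4], [5], [6], [7], [8], [9], [10]
  1-simplices (30): (30 of them)
  2-simplices (20): (20 of them)

Hence C_0 ≅ Z^10, C_1 ≅ Z^30, C_2 ≅ Z^20.

The boundary map ∂_1: C_1 → C_0 is given by ∂[p,q] = [q] − [p]. For instance
  ∂[7,8] = [8] − [7].
This gives a 10×30 integer matrix of rank 9; reducing to Smith normal form yields diagonal entries (1,1,1,1,1,1,1,1,1).

Boundary ∂_2: C_2 → C_1 sends each 2-simplex [p,q,r] to [q,r] − [p,r] + [p,q]. For instance
  ∂[3,5,6] = [5,6] − [3,6] + [3,5],
  ∂[4,5,9] = [5,9] − [4,9] + [4,5].
As a 30×20 matrix over Z this has rank 20, with invariant factors (1,1,1,1,1,1,1,1,1,1,1,1,1,1,1,1,1,1,1,2).

Computing H_k = (kernel of ∂_k) / (image of ∂_{k+1}):

  H_0: rank C_0 − rank ∂_1 = 10 − 9 = 1, and the invariant factors of ∂_1 are all 1, so H_0 ≅ Z.
  H_1: rank ker ∂_1 − rank ∂_2 = (30 − 9) − 20 = 1, and ∂_2 has invariant factor 2 > 1, so H_1 ≅ Z ⊕ Z/2.
  H_2: rank ker ∂_2 − rank ∂_3 = (20 − 20) − 0 = 0, and there is no ∂_3, so H_2 ≅ 0.

As a check, the Euler characteristic is 10 − 30 + 20 = 0, which agrees with 1 − 1 + 0 = 0.
(K is a triangulation of the Klein bottle.)

H_0 ≅ Z,  H_1 ≅ Z ⊕ Z/2,  H_2 = 0.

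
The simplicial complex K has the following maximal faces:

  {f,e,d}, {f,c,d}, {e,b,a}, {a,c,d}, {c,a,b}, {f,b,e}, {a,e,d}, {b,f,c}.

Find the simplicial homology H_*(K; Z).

We work with the vertex ordering a < b < c < d < e < f. The simplices of K, each written with vertices in increasing order, are:

  0-simplices (6): a, b, c, d, e, f
  1-simplices (12): ab, ac, ad, ae, bc, be, bf, cd, cf, de, df, ef
  2-simplices (8): abc, abe, acd, ade, bcf, bef, cdf, def

giving chain groups C_0 ≅ Z^6, C_1 ≅ Z^12, C_2 ≅ Z^8.

The boundary map ∂_1: C_1 → C_0 maps an edge to its endpoints' difference, ∂[p,q] = q − p.
As a 6×12 matrix over Z this has rank 5, with invariant factors (1,1,1,1,1).

The boundary map ∂_2: C_2 → C_1 maps a triangle to the signed sum of its edges. For instance
  ∂abc = bc − ac + ab,
  ∂ade = de − ae + ad.
As a 12×8 matrix over Z this has rank 7, with invariant factors (1,1,1,1,1,1,1).

Computing H_k = (kernel of ∂_k) / (image of ∂_{k+1}):

  H_0: rank C_0 − rank ∂_1 = 6 − 5 = 1, and the invariant factors of ∂_1 are all 1, so H_0 ≅ Z.
  H_1: rank ker ∂_1 − rank ∂_2 = (12 − 5) − 7 = 0, and the invariant factors of ∂_2 are all 1, so H_1 ≅ 0.
  H_2: rank ker ∂_2 − rank ∂_3 = (8 − 7) − 0 = 1, and there is no ∂_3, so H_2 ≅ Z.

(K is a triangulation of the 2-sphere S^2.)

H_0 ≅ Z,  H_1 = 0,  H_2 ≅ Z.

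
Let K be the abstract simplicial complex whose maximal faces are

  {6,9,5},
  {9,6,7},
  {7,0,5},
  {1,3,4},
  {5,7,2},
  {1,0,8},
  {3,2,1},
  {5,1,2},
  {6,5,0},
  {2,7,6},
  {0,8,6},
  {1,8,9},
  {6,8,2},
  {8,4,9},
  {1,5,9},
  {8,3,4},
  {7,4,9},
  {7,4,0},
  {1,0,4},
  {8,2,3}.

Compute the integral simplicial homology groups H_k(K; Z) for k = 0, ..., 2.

H_0 = Z,  H_1 = Z ⊕ Z/2Z,  H_2 = 0.

Order the vertices as 0 < 1 < 2 < 3 < 4 < 5 < 6 < 7 < 8 < 9. Listing each simplex with vertices in this order, K has dimension 2 with simplices:

  0-simplices (10): [0], [1], [2], [3], [4], [5], [6], [7], [8], [9]
  1-simplices (30): (30 of them)
  2-simplices (20): (20 of them)

giving chain groups C_0 ≅ Z^10, C_1 ≅ Z^30, C_2 ≅ Z^20.

Boundary ∂_1: C_1 → C_0 sends each edge [p,q] (with p < q) to q − p. For instance
  ∂[8,9] = [9] − [8].
This gives a 10×30 integer matrix of rank 9; reducing to Smith normal form yields diagonal entries (1,1,1,1,1,1,1,1,1).

Boundary ∂_2: C_2 → C_1 maps a triangle to the signed sum of its edges. For instance
  ∂[5,6,9] = [6,9] − [5,9] + [5,6],
  ∂[1,3,4] = [3,4] − [1,4] + [1,3].
As a 30×20 matrix over Z this has rank 20, with invariant factors (1,1,1,1,1,1,1,1,1,1,1,1,1,1,1,1,1,1,1,2).

Reading off H_k = ker ∂_k / im ∂_{k+1}:

  H_0: rank C_0 − rank ∂_1 = 10 − 9 = 1, and the invariant factors of ∂_1 are all 1, so H_0 = Z.
  H_1: rank ker ∂_1 − rank ∂_2 = (30 − 9) − 20 = 1, and ∂_2 has invariant factor 2 > 1, so H_1 = Z ⊕ Z/2Z.
  H_2: rank ker ∂_2 − rank ∂_3 = (20 − 20) − 0 = 0, and there is no ∂_3, so H_2 = 0.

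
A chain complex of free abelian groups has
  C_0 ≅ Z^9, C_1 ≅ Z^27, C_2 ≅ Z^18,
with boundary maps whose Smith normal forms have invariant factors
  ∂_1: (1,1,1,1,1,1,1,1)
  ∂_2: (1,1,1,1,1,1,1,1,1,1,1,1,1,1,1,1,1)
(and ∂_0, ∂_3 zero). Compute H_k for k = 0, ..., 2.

H_0: b_0 = 9 − 0 − 8 = 1; torsion from ∂_1 factors > 1: none. So H_0 ≅ Z.
H_1: b_1 = 27 − 8 − 17 = 2; torsion from ∂_2 factors > 1: none. So H_1 ≅ Z^2.
H_2: b_2 = 18 − 17 − 0 = 1; torsion from ∂_3 factors > 1: none. So H_2 ≅ Z.

H_0 ≅ Z,  H_1 ≅ Z^2,  H_2 ≅ Z.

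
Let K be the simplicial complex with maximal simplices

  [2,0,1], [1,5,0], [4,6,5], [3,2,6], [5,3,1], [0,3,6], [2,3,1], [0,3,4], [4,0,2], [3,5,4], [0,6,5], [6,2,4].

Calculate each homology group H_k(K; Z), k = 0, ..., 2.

H_0 = Z,  H_1 = Z/2,  H_2 = 0.

K has 7 vertices, 18 edges, 12 triangles.
rank ∂_0 = 0, rank ∂_1 = 6 ⇒ b_0 = 7 − 0 − 6 = 1; all invariant factors of ∂_1 are 1 so no torsion. So H_0 ≅ Z.
rank ∂_1 = 6, rank ∂_2 = 12 ⇒ b_1 = 18 − 6 − 12 = 0; ∂_2 has invariant factor(s) [2] giving torsion. So H_1 ≅ Z/2.
rank ∂_2 = 12, rank ∂_3 = 0 ⇒ b_2 = 12 − 12 − 0 = 0. So H_2 ≅ 0.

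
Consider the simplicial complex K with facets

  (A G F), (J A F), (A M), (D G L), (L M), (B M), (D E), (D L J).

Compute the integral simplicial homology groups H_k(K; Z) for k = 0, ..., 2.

Fix the vertex order A < B < D < E < F < G < J < L < M and write every simplex with vertices in increasing order. Then dim K = 2 and the simplices of K are:

  0-simplices (9): A, B, D, E, F, G, J, L, M
  1-simplices (14): AF, AG, AJ, AM, BM, DE, DG, DJ, DL, FG, FJ, GL, JL, LM
  2-simplices (4): AFG, AFJ, DGL, DJL

so the chain groups are C_0 ≅ Z^9, C_1 ≅ Z^14, C_2 ≅ Z^4.

Boundary ∂_1: C_1 → C_0 maps an edge to its endpoints' difference, ∂[p,q] = q − p. For instance
  ∂FJ = J − F.
The 9×14 boundary matrix has rank 8 and Smith normal form diag(1,1,1,1,1,1,1,1).

∂_2: C_2 → C_1 maps a triangle to the signed sum of its edges. For instance
  ∂DGL = GL − DL + DG,
  ∂AFJ = FJ − AJ + AF.
As a 14×4 matrix over Z this has rank 4, with invariant factors (1,1,1,1).

From H_k ≅ ker(∂_k) / im(∂_{k+1}) we obtain:

  H_0: rank C_0 − rank ∂_1 = 9 − 8 = 1, and the invariant factors of ∂_1 are all 1, so H_0 = Z.
  H_1: rank ker ∂_1 − rank ∂_2 = (14 − 8) − 4 = 2, and the invariant factors of ∂_2 are all 1, so H_1 = Z^2.
  H_2: rank ker ∂_2 − rank ∂_3 = (4 − 4) − 0 = 0, and there is no ∂_3, so H_2 = 0.

As a check, the Euler characteristic is 9 − 14 + 4 = -1, which agrees with 1 − 2 + 0 = -1.

H_0 = Z,  H_1 = Z^2,  H_2 = 0.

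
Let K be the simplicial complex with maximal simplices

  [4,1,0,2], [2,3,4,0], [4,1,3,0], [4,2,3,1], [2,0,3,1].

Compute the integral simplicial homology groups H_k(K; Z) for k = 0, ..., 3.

Order the vertices as 0 < 1 < 2 < 3 < 4. Listing each simplex with vertices in this order, K has dimension 3 with simplices:

  0-simplices (5): [0], [1], [2], [3], [4]
  1-simplices (10): [0,1], [0,2], [0,3], [0,4], [1,2], [1,3], [1,4], [2,3], [2,4], [3,4]
  2-simplices (10): [0,1,2], [0,1,3], [0,1,4], [0,2,3], [0,2,4], [0,3,4], [1,2,3], [1,2,4], [1,3,4], [2,3,4]
  3-simplices (5): [0,1,2,3], [0,1,2,4], [0,1,3,4], [0,2,3,4], [1,2,3,4]

Hence C_0 ≅ Z^5, C_1 ≅ Z^10, C_2 ≅ Z^10, C_3 ≅ Z^5.

∂_1: C_1 → C_0 sends each edge [p,q] (with p < q) to q − p. For instance
  ∂[2,3] = [3] − [2].
The resulting 5×10 matrix has rank 4, and its Smith normal form has invariant factors (1,1,1,1).

∂_2: C_2 → C_1 acts by ∂[p,q,r] = [q,r] − [p,r] + [p,q]. For instance
  ∂[0,2,3] = [2,3] − [0,3] + [0,2],
  ∂[0,1,4] = [1,4] − [0,4] + [0,1].
The resulting 10×10 matrix has rank 6, and its Smith normal form has invariant factors (1,1,1,1,1,1).

The boundary map ∂_3: C_3 → C_2 sends each 3-simplex σ to the alternating sum Σ_i (−1)^i (σ with its i-th vertex removed). For instance
  ∂[0,2,3,4] = [2,3,4] − [0,3,4] + [0,2,4] − [0,2,3],
  ∂[0,1,2,3] = [1,2,3] − [0,2,3] + [0,1,3] − [0,1,2].
The 10×5 boundary matrix has rank 4 and Smith normal form diag(1,1,1,1).

Reading off H_k = ker ∂_k / im ∂_{k+1}:

  H_0: rank C_0 − rank ∂_1 = 5 − 4 = 1, and the invariant factors of ∂_1 are all 1, so H_0 = Z.
  H_1: rank ker ∂_1 − rank ∂_2 = (10 − 4) − 6 = 0, and the invariant factors of ∂_2 are all 1, so H_1 = 0.
  H_2: rank ker ∂_2 − rank ∂_3 = (10 − 6) − 4 = 0, and the invariant factors of ∂_3 are all 1, so H_2 = 0.
  H_3: rank ker ∂_3 − rank ∂_4 = (5 − 4) − 0 = 1, and there is no ∂_4, so H_3 = Z.

H_0 = Z,  H_1 = 0,  H_2 = 0,  H_3 = Z.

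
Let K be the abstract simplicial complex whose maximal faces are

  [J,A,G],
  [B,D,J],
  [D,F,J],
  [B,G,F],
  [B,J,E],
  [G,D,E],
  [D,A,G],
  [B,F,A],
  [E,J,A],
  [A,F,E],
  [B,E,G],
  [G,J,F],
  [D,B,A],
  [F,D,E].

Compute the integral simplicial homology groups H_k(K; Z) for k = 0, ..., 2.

H_0 ≅ Z,  H_1 ≅ Z^2,  H_2 ≅ Z.

Order the vertices as A < B < D < E < F < G < J. Listing each simplex with vertices in this order, K has dimension 2 with simplices:

  0-simplices (7): A, B, D, E, F, G, J
  1-simplices (21): AB, AD, AE, AF, AG, AJ, BD, BE, BF, BG, BJ, DE, DF, DG, DJ, EF, EG, EJ, FG, FJ, GJ
  2-simplices (14): ABD, ABF, ADG, AEF, AEJ, AGJ, BDJ, BEG, BEJ, BFG, DEF, DEG, DFJ, FGJ

giving chain groups C_0 ≅ Z^7, C_1 ≅ Z^21, C_2 ≅ Z^14.

The boundary map ∂_1: C_1 → C_0 maps an edge to its endpoints' difference, ∂[p,q] = q − p. For instance
  ∂AE = E − A.
This gives a 7×21 integer matrix of rank 6; reducing to Smith normal form yields diagonal entries (1,1,1,1,1,1).

The boundary map ∂_2: C_2 → C_1 maps a triangle to the signed sum of its edges. For instance
  ∂BEG = EG − BG + BE,
  ∂FGJ = GJ − FJ + FG.
This gives a 21×14 integer matrix of rank 13; reducing to Smith normal form yields diagonal entries (1,1,1,1,1,1,1,1,1,1,1,1,1).

Computing H_k = (kernel of ∂_k) / (image of ∂_{k+1}):

  H_0: rank C_0 − rank ∂_1 = 7 − 6 = 1, and the invariant factors of ∂_1 are all 1, so H_0 ≅ Z.
  H_1: rank ker ∂_1 − rank ∂_2 = (21 − 6) − 13 = 2, and the invariant factors of ∂_2 are all 1, so H_1 ≅ Z^2.
  H_2: rank ker ∂_2 − rank ∂_3 = (14 − 13) − 0 = 1, and there is no ∂_3, so H_2 ≅ Z.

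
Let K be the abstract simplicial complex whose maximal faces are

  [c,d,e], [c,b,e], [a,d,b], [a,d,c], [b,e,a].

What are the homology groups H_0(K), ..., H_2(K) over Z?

Take the total order a < b < c < d < e on the vertex set. Then K (dimension 2) consists of the simplices:

  0-simplices (5): a, b, c, d, e
  1-simplices (10): ab, ac, ad, ae, bc, bd, be, cd, ce, de
  2-simplices (5): abd, abe, acd, bce, cde

Hence C_0 ≅ Z^5, C_1 ≅ Z^10, C_2 ≅ Z^5.

∂_1: C_1 → C_0 sends each edge [p,q] (with p < q) to q − p.
As a 5×10 matrix over Z this has rank 4, with invariant factors (1,1,1,1).

∂_2: C_2 → C_1 maps a triangle to the signed sum of its edges. For instance
  ∂acd = cd − ad + ac,
  ∂bce = ce − be + bc.
The 10×5 boundary matrix has rank 5 and Smith normal form diag(1,1,1,1,1).

From H_k ≅ ker(∂_k) / im(∂_{k+1}) we obtain:

  H_0: rank C_0 − rank ∂_1 = 5 − 4 = 1, and the invariant factors of ∂_1 are all 1, so H_0 ≅ Z.
  H_1: rank ker ∂_1 − rank ∂_2 = (10 − 4) − 5 = 1, and the invariant factors of ∂_2 are all 1, so H_1 ≅ Z.
  H_2: rank ker ∂_2 − rank ∂_3 = (5 − 5) − 0 = 0, and there is no ∂_3, so H_2 ≅ 0.

As a check, the Euler characteristic is 5 − 10 + 5 = 0, which agrees with 1 − 1 + 0 = 0.

H_0 = Z,  H_1 = Z,  H_2 = 0.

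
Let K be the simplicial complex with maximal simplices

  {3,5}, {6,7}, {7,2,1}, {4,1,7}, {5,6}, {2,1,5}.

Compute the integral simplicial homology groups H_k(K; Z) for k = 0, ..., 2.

Fix the vertex order 1 < 2 < 3 < 4 < 5 < 6 < 7 and write every simplex with vertices in increasing order. Then dim K = 2 and the simplices of K are:

  0-simplices (7): [1], [2], [3], [4], [5], [6], [7]
  1-simplices (10): [1,2], [1,4], [1,5], [1,7], [2,5], [2,7], [3,5], [4,7], [5,6], [6,7]
  2-simplices (3): [1,2,5], [1,2,7], [1,4,7]

Hence C_0 ≅ Z^7, C_1 ≅ Z^10, C_2 ≅ Z^3.

Boundary ∂_1: C_1 → C_0 is given by ∂[p,q] = [q] − [p]. For instance
  ∂[1,7] = [7] − [1].
This gives a 7×10 integer matrix of rank 6; reducing to Smith normal form yields diagonal entries (1,1,1,1,1,1).

∂_2: C_2 → C_1 sends each 2-simplex [p,q,r] to [q,r] − [p,r] + [p,q]. For instance
  ∂[1,4,7] = [4,7] − [1,7] + [1,4],
  ∂[1,2,7] = [2,7] − [1,7] + [1,2].
The resulting 10×3 matrix has rank 3, and its Smith normal form has invariant factors (1,1,1).

Reading off H_k = ker ∂_k / im ∂_{k+1}:

  H_0: rank C_0 − rank ∂_1 = 7 − 6 = 1, and the invariant factors of ∂_1 are all 1, so H_0 ≅ Z.
  H_1: rank ker ∂_1 − rank ∂_2 = (10 − 6) − 3 = 1, and the invariant factors of ∂_2 are all 1, so H_1 ≅ Z.
  H_2: rank ker ∂_2 − rank ∂_3 = (3 − 3) − 0 = 0, and there is no ∂_3, so H_2 ≅ 0.

As a check, the Euler characteristic is 7 − 10 + 3 = 0, which agrees with 1 − 1 + 0 = 0.

H_0 ≅ Z,  H_1 ≅ Z,  H_2 = 0.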